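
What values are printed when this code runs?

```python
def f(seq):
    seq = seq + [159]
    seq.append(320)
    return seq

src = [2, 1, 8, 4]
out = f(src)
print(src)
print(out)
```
[2, 1, 8, 4]
[2, 1, 8, 4, 159, 320]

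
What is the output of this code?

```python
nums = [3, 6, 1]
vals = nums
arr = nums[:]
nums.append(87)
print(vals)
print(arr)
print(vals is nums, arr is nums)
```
[3, 6, 1, 87]
[3, 6, 1]
True False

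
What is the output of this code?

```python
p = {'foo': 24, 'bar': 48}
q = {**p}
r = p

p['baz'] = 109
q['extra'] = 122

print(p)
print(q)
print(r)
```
{'foo': 24, 'bar': 48, 'baz': 109}
{'foo': 24, 'bar': 48, 'extra': 122}
{'foo': 24, 'bar': 48, 'baz': 109}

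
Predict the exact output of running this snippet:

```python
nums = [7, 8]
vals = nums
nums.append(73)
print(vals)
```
[7, 8, 73]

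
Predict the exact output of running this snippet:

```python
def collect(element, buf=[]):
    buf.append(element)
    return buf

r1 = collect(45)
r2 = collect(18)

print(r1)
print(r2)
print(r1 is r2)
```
[45, 18]
[45, 18]
True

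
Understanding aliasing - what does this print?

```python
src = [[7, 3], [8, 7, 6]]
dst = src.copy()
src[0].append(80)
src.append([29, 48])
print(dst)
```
[[7, 3, 80], [8, 7, 6]]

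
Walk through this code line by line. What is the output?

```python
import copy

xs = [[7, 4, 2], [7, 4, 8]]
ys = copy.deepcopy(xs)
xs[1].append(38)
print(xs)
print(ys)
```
[[7, 4, 2], [7, 4, 8, 38]]
[[7, 4, 2], [7, 4, 8]]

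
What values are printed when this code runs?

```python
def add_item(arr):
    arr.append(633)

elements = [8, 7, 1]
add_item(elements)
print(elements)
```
[8, 7, 1, 633]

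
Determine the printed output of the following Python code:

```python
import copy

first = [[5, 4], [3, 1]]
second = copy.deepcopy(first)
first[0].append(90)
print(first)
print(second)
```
[[5, 4, 90], [3, 1]]
[[5, 4], [3, 1]]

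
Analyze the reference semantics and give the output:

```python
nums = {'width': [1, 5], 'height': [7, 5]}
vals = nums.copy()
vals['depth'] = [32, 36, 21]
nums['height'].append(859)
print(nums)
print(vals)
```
{'width': [1, 5], 'height': [7, 5, 859]}
{'width': [1, 5], 'height': [7, 5, 859], 'depth': [32, 36, 21]}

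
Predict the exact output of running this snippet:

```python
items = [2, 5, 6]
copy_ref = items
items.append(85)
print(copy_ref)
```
[2, 5, 6, 85]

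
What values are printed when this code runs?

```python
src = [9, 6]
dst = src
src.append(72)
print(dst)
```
[9, 6, 72]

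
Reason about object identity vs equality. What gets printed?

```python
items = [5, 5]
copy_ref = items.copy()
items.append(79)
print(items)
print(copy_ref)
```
[5, 5, 79]
[5, 5]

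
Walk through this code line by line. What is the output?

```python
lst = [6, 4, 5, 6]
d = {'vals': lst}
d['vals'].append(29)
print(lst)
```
[6, 4, 5, 6, 29]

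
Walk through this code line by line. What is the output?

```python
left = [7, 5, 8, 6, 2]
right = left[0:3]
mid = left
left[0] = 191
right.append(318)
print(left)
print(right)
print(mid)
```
[191, 5, 8, 6, 2]
[7, 5, 8, 318]
[191, 5, 8, 6, 2]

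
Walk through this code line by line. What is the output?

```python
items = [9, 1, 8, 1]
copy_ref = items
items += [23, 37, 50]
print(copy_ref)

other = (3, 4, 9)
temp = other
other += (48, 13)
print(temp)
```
[9, 1, 8, 1, 23, 37, 50]
(3, 4, 9)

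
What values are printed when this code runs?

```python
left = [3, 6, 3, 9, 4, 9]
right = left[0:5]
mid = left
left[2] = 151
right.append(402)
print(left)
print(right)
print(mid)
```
[3, 6, 151, 9, 4, 9]
[3, 6, 3, 9, 4, 402]
[3, 6, 151, 9, 4, 9]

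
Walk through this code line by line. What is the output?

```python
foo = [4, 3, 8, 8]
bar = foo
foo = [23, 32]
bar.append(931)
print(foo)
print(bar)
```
[23, 32]
[4, 3, 8, 8, 931]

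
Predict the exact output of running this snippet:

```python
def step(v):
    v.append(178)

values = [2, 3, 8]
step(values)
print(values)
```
[2, 3, 8, 178]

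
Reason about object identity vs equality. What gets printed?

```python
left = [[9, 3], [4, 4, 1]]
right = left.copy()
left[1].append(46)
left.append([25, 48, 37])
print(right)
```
[[9, 3], [4, 4, 1, 46]]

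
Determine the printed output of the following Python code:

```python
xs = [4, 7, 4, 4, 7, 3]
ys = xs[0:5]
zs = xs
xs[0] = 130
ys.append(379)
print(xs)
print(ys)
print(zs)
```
[130, 7, 4, 4, 7, 3]
[4, 7, 4, 4, 7, 379]
[130, 7, 4, 4, 7, 3]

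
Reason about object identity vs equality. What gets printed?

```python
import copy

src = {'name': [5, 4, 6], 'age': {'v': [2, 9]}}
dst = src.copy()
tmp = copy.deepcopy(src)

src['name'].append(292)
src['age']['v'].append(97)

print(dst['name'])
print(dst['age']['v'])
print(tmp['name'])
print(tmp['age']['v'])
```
[5, 4, 6, 292]
[2, 9, 97]
[5, 4, 6]
[2, 9]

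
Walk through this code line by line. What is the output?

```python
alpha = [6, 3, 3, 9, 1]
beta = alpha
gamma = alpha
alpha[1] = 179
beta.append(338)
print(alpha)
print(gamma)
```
[6, 179, 3, 9, 1, 338]
[6, 179, 3, 9, 1, 338]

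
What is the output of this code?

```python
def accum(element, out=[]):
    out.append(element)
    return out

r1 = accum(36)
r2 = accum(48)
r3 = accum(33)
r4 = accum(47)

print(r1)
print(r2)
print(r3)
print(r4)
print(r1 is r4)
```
[36, 48, 33, 47]
[36, 48, 33, 47]
[36, 48, 33, 47]
[36, 48, 33, 47]
True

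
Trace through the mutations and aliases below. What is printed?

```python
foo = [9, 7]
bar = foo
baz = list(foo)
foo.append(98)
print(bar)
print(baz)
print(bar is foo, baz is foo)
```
[9, 7, 98]
[9, 7]
True False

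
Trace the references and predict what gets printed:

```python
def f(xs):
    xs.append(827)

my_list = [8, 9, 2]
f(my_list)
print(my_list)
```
[8, 9, 2, 827]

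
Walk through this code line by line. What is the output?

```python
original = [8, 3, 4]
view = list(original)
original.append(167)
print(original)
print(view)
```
[8, 3, 4, 167]
[8, 3, 4]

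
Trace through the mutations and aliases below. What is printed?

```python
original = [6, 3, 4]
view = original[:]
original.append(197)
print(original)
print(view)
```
[6, 3, 4, 197]
[6, 3, 4]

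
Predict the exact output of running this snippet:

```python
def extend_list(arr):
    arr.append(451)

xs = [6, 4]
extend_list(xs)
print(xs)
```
[6, 4, 451]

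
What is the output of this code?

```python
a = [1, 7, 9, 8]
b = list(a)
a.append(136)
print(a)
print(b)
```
[1, 7, 9, 8, 136]
[1, 7, 9, 8]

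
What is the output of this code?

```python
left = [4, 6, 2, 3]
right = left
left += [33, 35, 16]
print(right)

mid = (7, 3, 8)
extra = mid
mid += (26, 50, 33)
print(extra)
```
[4, 6, 2, 3, 33, 35, 16]
(7, 3, 8)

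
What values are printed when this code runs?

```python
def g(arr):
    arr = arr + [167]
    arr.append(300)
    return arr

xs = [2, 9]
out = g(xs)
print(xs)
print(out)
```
[2, 9]
[2, 9, 167, 300]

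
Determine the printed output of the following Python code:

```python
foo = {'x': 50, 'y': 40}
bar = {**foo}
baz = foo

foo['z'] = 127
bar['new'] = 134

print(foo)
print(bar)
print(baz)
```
{'x': 50, 'y': 40, 'z': 127}
{'x': 50, 'y': 40, 'new': 134}
{'x': 50, 'y': 40, 'z': 127}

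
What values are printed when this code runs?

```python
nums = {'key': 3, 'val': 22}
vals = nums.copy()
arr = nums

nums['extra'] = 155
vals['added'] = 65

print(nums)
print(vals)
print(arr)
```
{'key': 3, 'val': 22, 'extra': 155}
{'key': 3, 'val': 22, 'added': 65}
{'key': 3, 'val': 22, 'extra': 155}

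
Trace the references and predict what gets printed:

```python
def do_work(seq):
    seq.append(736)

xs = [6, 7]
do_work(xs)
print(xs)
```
[6, 7, 736]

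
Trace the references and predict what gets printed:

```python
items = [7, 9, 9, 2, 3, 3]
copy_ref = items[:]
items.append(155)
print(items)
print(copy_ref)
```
[7, 9, 9, 2, 3, 3, 155]
[7, 9, 9, 2, 3, 3]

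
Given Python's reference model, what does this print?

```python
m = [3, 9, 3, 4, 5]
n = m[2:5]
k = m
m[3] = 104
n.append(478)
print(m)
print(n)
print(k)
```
[3, 9, 3, 104, 5]
[3, 4, 5, 478]
[3, 9, 3, 104, 5]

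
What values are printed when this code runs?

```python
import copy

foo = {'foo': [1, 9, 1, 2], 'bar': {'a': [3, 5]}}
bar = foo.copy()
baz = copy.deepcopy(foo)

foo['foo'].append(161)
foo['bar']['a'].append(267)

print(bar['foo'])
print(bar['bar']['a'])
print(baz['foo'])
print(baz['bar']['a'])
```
[1, 9, 1, 2, 161]
[3, 5, 267]
[1, 9, 1, 2]
[3, 5]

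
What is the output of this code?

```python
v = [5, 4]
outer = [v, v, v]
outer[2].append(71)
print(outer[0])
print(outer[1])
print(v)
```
[5, 4, 71]
[5, 4, 71]
[5, 4, 71]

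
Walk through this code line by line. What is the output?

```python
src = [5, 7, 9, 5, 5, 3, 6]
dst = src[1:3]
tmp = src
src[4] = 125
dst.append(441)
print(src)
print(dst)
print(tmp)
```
[5, 7, 9, 5, 125, 3, 6]
[7, 9, 441]
[5, 7, 9, 5, 125, 3, 6]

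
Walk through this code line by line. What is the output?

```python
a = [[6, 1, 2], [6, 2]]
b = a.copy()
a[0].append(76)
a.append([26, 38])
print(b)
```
[[6, 1, 2, 76], [6, 2]]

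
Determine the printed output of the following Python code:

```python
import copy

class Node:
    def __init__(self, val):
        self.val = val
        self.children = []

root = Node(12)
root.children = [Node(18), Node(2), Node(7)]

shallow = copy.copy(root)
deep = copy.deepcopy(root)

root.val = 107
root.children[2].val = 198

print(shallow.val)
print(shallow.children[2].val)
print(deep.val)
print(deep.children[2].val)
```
12
198
12
7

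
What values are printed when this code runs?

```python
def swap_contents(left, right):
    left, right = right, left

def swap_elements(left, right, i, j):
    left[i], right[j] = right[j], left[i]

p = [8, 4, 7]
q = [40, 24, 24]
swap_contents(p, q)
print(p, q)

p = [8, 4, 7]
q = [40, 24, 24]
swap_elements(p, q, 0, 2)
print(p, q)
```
[8, 4, 7] [40, 24, 24]
[24, 4, 7] [40, 24, 8]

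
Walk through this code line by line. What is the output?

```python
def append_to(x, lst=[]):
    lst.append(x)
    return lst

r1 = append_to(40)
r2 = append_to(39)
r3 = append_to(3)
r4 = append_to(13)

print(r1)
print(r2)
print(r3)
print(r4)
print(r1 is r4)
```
[40, 39, 3, 13]
[40, 39, 3, 13]
[40, 39, 3, 13]
[40, 39, 3, 13]
True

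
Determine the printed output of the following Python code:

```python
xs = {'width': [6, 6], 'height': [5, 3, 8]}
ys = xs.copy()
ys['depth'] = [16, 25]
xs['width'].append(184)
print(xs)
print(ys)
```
{'width': [6, 6, 184], 'height': [5, 3, 8]}
{'width': [6, 6, 184], 'height': [5, 3, 8], 'depth': [16, 25]}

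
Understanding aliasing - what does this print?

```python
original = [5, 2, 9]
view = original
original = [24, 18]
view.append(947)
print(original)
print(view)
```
[24, 18]
[5, 2, 9, 947]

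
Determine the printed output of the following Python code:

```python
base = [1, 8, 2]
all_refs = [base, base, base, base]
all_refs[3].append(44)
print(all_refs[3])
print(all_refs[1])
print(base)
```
[1, 8, 2, 44]
[1, 8, 2, 44]
[1, 8, 2, 44]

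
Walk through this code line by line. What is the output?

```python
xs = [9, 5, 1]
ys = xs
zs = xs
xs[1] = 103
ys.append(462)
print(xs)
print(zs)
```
[9, 103, 1, 462]
[9, 103, 1, 462]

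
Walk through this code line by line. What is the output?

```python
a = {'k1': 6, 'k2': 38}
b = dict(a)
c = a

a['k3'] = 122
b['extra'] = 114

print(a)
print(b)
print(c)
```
{'k1': 6, 'k2': 38, 'k3': 122}
{'k1': 6, 'k2': 38, 'extra': 114}
{'k1': 6, 'k2': 38, 'k3': 122}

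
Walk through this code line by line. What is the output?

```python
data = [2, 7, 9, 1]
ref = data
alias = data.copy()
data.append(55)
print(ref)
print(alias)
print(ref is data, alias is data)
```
[2, 7, 9, 1, 55]
[2, 7, 9, 1]
True False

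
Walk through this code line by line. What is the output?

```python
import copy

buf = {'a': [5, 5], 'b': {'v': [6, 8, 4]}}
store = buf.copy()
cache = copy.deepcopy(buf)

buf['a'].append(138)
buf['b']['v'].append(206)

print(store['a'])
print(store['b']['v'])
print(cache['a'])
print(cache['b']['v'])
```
[5, 5, 138]
[6, 8, 4, 206]
[5, 5]
[6, 8, 4]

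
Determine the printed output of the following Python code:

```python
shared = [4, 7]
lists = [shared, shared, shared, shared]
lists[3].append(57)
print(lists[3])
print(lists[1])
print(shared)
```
[4, 7, 57]
[4, 7, 57]
[4, 7, 57]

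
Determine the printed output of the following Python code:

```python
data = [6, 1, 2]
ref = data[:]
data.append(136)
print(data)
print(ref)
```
[6, 1, 2, 136]
[6, 1, 2]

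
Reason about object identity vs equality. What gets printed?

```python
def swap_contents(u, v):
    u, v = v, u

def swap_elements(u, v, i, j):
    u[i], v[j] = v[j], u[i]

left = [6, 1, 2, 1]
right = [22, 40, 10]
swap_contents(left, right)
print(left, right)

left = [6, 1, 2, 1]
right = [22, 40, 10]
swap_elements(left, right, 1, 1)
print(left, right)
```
[6, 1, 2, 1] [22, 40, 10]
[6, 40, 2, 1] [22, 1, 10]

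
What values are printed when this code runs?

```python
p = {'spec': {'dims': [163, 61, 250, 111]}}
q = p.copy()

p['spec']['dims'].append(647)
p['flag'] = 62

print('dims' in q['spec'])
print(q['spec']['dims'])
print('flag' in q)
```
True
[163, 61, 250, 111, 647]
False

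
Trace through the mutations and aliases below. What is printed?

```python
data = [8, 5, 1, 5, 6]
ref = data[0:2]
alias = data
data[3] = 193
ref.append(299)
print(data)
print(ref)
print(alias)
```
[8, 5, 1, 193, 6]
[8, 5, 299]
[8, 5, 1, 193, 6]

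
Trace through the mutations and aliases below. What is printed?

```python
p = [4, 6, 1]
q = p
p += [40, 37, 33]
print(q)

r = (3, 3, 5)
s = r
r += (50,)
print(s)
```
[4, 6, 1, 40, 37, 33]
(3, 3, 5)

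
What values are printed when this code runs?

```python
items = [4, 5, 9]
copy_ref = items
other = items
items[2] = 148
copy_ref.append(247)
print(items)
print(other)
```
[4, 5, 148, 247]
[4, 5, 148, 247]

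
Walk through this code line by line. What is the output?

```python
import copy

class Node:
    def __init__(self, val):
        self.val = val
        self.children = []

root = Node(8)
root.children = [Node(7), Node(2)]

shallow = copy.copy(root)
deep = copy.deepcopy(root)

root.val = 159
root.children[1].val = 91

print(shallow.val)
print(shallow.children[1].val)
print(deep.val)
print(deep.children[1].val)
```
8
91
8
2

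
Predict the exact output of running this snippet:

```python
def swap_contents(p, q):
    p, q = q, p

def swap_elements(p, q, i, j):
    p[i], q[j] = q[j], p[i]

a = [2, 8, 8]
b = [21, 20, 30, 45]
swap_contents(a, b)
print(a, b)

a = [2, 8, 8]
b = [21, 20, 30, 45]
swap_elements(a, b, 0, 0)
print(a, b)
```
[2, 8, 8] [21, 20, 30, 45]
[21, 8, 8] [2, 20, 30, 45]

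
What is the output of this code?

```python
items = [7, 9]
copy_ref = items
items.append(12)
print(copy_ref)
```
[7, 9, 12]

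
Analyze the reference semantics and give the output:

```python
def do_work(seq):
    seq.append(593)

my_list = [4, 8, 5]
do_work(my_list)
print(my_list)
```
[4, 8, 5, 593]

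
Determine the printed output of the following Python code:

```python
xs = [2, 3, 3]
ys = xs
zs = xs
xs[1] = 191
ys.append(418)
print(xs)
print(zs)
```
[2, 191, 3, 418]
[2, 191, 3, 418]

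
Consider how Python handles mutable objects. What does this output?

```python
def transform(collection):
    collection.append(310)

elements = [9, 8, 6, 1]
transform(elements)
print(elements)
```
[9, 8, 6, 1, 310]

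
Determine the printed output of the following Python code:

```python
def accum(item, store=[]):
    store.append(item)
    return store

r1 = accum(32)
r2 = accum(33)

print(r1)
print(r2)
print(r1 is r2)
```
[32, 33]
[32, 33]
True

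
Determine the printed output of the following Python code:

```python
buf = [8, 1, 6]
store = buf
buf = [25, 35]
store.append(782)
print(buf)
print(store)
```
[25, 35]
[8, 1, 6, 782]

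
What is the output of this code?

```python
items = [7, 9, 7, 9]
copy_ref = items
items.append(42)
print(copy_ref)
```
[7, 9, 7, 9, 42]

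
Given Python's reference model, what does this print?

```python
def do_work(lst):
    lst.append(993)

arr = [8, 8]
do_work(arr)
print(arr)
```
[8, 8, 993]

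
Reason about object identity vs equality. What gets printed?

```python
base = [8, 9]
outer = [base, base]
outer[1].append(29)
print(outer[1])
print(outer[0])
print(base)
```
[8, 9, 29]
[8, 9, 29]
[8, 9, 29]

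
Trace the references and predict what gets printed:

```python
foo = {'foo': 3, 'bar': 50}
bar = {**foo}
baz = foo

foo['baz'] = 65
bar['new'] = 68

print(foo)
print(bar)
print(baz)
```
{'foo': 3, 'bar': 50, 'baz': 65}
{'foo': 3, 'bar': 50, 'new': 68}
{'foo': 3, 'bar': 50, 'baz': 65}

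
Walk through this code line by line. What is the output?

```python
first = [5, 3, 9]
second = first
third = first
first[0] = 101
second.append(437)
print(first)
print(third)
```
[101, 3, 9, 437]
[101, 3, 9, 437]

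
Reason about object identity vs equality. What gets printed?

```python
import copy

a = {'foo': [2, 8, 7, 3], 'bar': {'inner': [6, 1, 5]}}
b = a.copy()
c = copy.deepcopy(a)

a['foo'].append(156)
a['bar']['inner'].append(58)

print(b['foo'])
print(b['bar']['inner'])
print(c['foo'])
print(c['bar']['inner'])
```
[2, 8, 7, 3, 156]
[6, 1, 5, 58]
[2, 8, 7, 3]
[6, 1, 5]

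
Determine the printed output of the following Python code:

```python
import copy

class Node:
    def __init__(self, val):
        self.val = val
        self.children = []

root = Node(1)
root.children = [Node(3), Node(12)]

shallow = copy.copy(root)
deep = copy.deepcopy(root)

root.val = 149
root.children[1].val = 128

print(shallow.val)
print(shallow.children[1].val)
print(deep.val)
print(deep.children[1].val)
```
1
128
1
12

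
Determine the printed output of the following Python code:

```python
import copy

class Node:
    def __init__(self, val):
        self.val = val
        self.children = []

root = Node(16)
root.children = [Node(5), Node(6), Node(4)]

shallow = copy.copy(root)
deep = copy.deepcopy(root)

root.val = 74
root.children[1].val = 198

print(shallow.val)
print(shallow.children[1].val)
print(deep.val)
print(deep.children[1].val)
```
16
198
16
6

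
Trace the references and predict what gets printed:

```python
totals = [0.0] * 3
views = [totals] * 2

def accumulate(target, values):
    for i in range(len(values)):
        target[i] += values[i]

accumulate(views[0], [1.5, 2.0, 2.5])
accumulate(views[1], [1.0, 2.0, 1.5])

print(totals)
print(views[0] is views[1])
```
[2.5, 4.0, 4.0]
True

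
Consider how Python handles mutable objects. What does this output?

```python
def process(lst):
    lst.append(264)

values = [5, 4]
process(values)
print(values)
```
[5, 4, 264]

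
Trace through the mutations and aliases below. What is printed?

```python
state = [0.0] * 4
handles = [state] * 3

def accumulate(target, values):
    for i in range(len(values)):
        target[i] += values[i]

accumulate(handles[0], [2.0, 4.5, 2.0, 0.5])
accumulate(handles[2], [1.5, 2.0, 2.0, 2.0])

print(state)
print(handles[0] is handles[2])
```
[3.5, 6.5, 4.0, 2.5]
True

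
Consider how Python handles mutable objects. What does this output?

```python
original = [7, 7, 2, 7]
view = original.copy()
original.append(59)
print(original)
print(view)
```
[7, 7, 2, 7, 59]
[7, 7, 2, 7]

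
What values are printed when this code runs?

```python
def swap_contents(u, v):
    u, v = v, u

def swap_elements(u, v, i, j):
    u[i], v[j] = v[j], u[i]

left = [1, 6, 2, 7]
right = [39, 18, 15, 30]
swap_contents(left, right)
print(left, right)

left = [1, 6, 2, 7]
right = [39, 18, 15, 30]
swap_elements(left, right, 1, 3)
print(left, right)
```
[1, 6, 2, 7] [39, 18, 15, 30]
[1, 30, 2, 7] [39, 18, 15, 6]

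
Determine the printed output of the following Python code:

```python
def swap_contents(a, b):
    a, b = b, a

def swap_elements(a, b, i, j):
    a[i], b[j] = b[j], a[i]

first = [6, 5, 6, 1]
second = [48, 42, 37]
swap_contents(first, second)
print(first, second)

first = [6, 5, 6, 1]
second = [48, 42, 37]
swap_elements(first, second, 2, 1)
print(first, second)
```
[6, 5, 6, 1] [48, 42, 37]
[6, 5, 42, 1] [48, 6, 37]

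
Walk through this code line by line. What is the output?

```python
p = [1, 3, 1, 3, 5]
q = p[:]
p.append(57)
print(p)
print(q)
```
[1, 3, 1, 3, 5, 57]
[1, 3, 1, 3, 5]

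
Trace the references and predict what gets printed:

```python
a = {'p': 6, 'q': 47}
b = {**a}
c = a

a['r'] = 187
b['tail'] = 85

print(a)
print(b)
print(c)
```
{'p': 6, 'q': 47, 'r': 187}
{'p': 6, 'q': 47, 'tail': 85}
{'p': 6, 'q': 47, 'r': 187}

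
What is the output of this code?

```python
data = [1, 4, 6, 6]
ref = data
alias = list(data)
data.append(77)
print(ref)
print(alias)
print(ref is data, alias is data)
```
[1, 4, 6, 6, 77]
[1, 4, 6, 6]
True False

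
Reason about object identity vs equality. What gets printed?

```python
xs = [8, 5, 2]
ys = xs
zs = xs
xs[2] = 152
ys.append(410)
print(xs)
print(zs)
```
[8, 5, 152, 410]
[8, 5, 152, 410]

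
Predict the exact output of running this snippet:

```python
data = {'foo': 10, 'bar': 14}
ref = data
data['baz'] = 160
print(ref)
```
{'foo': 10, 'bar': 14, 'baz': 160}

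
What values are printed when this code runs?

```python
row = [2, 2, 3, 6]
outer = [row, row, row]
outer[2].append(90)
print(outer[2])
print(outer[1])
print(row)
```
[2, 2, 3, 6, 90]
[2, 2, 3, 6, 90]
[2, 2, 3, 6, 90]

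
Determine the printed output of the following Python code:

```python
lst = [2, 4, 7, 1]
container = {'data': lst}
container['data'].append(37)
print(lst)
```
[2, 4, 7, 1, 37]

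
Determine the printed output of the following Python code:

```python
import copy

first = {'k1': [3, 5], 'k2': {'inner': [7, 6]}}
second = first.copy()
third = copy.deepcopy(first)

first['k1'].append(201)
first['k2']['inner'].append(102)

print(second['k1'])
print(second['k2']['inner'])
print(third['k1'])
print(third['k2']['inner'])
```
[3, 5, 201]
[7, 6, 102]
[3, 5]
[7, 6]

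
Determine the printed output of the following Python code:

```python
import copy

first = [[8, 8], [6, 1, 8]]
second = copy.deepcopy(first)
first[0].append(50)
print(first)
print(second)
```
[[8, 8, 50], [6, 1, 8]]
[[8, 8], [6, 1, 8]]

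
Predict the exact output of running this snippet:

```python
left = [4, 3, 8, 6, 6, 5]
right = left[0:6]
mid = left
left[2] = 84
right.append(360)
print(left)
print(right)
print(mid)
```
[4, 3, 84, 6, 6, 5]
[4, 3, 8, 6, 6, 5, 360]
[4, 3, 84, 6, 6, 5]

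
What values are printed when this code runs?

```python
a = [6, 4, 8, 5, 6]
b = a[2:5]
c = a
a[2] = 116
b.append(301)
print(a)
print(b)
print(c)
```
[6, 4, 116, 5, 6]
[8, 5, 6, 301]
[6, 4, 116, 5, 6]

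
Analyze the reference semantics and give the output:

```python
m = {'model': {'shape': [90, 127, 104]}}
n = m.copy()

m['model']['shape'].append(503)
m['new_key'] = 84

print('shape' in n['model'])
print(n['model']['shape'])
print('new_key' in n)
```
True
[90, 127, 104, 503]
False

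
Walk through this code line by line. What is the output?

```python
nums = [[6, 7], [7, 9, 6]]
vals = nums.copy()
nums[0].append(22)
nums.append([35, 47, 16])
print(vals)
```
[[6, 7, 22], [7, 9, 6]]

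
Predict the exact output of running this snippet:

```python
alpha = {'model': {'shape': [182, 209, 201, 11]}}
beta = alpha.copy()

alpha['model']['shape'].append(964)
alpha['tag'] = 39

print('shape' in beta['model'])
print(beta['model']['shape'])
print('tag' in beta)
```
True
[182, 209, 201, 11, 964]
False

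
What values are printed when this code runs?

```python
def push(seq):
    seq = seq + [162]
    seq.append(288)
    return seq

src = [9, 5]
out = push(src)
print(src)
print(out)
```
[9, 5]
[9, 5, 162, 288]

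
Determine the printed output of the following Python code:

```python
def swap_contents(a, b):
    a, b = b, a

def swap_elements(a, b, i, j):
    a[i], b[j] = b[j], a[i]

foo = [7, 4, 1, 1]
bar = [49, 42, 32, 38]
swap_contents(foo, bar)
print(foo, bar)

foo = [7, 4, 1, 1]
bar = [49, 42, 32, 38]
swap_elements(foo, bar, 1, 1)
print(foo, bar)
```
[7, 4, 1, 1] [49, 42, 32, 38]
[7, 42, 1, 1] [49, 4, 32, 38]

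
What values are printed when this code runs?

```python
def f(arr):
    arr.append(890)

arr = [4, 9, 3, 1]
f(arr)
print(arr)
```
[4, 9, 3, 1, 890]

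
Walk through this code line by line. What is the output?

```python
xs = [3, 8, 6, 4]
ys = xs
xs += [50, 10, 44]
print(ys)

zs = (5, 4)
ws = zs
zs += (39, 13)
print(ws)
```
[3, 8, 6, 4, 50, 10, 44]
(5, 4)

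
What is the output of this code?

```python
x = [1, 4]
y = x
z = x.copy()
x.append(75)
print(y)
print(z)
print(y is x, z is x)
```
[1, 4, 75]
[1, 4]
True False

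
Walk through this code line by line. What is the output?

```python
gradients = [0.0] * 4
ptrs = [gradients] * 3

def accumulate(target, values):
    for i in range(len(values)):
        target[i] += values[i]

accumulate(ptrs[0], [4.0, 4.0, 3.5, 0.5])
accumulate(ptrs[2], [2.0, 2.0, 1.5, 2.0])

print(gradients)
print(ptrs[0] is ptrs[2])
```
[6.0, 6.0, 5.0, 2.5]
True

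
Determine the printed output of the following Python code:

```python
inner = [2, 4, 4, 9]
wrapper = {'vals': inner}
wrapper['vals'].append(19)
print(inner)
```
[2, 4, 4, 9, 19]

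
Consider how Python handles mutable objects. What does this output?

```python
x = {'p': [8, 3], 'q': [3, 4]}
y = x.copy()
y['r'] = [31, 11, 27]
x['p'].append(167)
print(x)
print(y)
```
{'p': [8, 3, 167], 'q': [3, 4]}
{'p': [8, 3, 167], 'q': [3, 4], 'r': [31, 11, 27]}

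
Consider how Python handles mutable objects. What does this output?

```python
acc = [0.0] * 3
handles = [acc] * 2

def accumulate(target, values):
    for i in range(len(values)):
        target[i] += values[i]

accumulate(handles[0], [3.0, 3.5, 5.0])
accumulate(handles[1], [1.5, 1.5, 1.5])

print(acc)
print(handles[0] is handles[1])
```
[4.5, 5.0, 6.5]
True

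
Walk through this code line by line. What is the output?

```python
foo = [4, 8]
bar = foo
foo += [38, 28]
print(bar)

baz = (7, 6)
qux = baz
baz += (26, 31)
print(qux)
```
[4, 8, 38, 28]
(7, 6)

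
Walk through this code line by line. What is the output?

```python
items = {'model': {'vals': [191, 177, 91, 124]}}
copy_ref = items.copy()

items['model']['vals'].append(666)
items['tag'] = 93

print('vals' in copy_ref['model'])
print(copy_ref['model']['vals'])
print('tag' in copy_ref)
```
True
[191, 177, 91, 124, 666]
False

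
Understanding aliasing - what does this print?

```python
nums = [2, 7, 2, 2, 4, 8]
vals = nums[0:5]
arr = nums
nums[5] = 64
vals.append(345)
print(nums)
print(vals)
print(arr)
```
[2, 7, 2, 2, 4, 64]
[2, 7, 2, 2, 4, 345]
[2, 7, 2, 2, 4, 64]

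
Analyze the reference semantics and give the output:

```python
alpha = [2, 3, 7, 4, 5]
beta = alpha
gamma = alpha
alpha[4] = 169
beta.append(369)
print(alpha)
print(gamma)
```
[2, 3, 7, 4, 169, 369]
[2, 3, 7, 4, 169, 369]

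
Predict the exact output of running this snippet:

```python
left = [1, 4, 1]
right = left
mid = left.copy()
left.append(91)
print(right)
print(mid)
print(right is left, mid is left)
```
[1, 4, 1, 91]
[1, 4, 1]
True False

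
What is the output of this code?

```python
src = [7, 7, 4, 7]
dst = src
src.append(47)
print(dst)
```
[7, 7, 4, 7, 47]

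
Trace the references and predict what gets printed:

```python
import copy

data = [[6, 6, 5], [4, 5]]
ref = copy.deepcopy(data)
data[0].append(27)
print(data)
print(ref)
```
[[6, 6, 5, 27], [4, 5]]
[[6, 6, 5], [4, 5]]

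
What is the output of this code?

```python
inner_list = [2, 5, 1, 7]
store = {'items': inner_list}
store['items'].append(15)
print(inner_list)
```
[2, 5, 1, 7, 15]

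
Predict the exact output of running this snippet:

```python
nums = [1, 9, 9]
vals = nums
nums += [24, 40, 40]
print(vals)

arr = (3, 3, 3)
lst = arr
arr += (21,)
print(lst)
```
[1, 9, 9, 24, 40, 40]
(3, 3, 3)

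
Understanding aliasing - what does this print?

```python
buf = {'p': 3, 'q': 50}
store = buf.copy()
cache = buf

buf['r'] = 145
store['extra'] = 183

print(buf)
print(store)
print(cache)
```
{'p': 3, 'q': 50, 'r': 145}
{'p': 3, 'q': 50, 'extra': 183}
{'p': 3, 'q': 50, 'r': 145}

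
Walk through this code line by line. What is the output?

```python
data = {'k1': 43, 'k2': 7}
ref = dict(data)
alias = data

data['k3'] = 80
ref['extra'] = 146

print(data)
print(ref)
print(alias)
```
{'k1': 43, 'k2': 7, 'k3': 80}
{'k1': 43, 'k2': 7, 'extra': 146}
{'k1': 43, 'k2': 7, 'k3': 80}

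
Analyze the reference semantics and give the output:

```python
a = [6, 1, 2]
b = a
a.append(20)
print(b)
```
[6, 1, 2, 20]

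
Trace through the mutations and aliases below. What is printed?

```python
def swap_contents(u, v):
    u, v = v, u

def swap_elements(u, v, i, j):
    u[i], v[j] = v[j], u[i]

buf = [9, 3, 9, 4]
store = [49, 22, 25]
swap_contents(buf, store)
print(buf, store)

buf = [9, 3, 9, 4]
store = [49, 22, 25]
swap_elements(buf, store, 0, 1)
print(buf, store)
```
[9, 3, 9, 4] [49, 22, 25]
[22, 3, 9, 4] [49, 9, 25]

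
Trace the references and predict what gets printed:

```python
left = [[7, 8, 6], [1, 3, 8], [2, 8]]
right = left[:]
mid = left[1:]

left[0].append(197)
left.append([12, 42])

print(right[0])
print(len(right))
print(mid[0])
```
[7, 8, 6, 197]
3
[1, 3, 8]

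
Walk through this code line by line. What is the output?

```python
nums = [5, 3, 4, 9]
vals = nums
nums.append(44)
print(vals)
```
[5, 3, 4, 9, 44]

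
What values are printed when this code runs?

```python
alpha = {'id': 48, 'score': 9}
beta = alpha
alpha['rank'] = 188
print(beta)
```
{'id': 48, 'score': 9, 'rank': 188}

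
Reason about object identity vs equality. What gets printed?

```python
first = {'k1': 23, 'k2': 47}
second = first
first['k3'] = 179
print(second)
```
{'k1': 23, 'k2': 47, 'k3': 179}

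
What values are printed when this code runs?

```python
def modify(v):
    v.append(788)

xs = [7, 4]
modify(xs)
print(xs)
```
[7, 4, 788]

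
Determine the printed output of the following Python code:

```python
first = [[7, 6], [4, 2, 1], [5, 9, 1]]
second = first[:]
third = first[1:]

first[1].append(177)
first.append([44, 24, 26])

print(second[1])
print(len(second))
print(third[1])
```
[4, 2, 1, 177]
3
[5, 9, 1]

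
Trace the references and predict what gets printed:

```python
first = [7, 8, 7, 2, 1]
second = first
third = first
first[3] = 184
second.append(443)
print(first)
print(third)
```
[7, 8, 7, 184, 1, 443]
[7, 8, 7, 184, 1, 443]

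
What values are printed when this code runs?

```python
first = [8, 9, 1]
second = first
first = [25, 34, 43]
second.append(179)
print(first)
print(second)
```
[25, 34, 43]
[8, 9, 1, 179]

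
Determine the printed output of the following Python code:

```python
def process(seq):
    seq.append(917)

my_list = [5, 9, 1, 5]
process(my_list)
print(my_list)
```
[5, 9, 1, 5, 917]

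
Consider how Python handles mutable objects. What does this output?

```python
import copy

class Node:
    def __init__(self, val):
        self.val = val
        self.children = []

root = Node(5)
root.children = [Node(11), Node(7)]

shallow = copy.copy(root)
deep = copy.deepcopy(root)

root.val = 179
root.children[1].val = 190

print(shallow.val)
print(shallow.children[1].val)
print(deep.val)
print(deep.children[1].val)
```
5
190
5
7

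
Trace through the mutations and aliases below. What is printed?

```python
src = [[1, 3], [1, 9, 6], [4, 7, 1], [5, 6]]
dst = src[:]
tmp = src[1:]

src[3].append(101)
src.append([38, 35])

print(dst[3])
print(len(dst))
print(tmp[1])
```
[5, 6, 101]
4
[4, 7, 1]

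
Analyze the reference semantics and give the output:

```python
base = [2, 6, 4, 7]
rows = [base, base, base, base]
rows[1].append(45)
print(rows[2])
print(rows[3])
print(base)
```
[2, 6, 4, 7, 45]
[2, 6, 4, 7, 45]
[2, 6, 4, 7, 45]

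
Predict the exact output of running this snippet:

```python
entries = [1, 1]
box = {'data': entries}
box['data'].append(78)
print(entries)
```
[1, 1, 78]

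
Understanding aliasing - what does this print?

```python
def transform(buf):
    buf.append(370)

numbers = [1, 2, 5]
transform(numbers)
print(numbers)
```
[1, 2, 5, 370]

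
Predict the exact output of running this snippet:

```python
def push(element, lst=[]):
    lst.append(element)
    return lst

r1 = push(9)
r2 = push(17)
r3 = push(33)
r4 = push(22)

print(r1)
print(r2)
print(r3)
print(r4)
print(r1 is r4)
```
[9, 17, 33, 22]
[9, 17, 33, 22]
[9, 17, 33, 22]
[9, 17, 33, 22]
True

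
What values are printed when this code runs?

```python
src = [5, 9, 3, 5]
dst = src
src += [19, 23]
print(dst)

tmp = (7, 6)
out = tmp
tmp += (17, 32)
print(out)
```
[5, 9, 3, 5, 19, 23]
(7, 6)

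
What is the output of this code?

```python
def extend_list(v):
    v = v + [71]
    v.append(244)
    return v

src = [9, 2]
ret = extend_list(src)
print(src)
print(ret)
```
[9, 2]
[9, 2, 71, 244]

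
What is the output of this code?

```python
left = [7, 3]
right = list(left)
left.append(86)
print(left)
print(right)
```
[7, 3, 86]
[7, 3]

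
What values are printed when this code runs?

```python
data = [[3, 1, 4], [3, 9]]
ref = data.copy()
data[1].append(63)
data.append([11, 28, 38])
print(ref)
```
[[3, 1, 4], [3, 9, 63]]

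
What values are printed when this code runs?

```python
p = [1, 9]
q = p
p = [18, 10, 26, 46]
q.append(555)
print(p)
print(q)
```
[18, 10, 26, 46]
[1, 9, 555]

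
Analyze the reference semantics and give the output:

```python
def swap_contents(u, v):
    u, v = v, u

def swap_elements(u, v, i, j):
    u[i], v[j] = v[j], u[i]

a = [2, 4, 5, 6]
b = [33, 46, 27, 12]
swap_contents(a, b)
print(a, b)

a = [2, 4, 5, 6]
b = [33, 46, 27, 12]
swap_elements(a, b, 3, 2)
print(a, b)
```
[2, 4, 5, 6] [33, 46, 27, 12]
[2, 4, 5, 27] [33, 46, 6, 12]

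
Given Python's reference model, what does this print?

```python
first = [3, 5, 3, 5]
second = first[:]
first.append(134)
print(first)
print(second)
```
[3, 5, 3, 5, 134]
[3, 5, 3, 5]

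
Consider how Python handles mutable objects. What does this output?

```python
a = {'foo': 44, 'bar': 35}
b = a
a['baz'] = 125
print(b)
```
{'foo': 44, 'bar': 35, 'baz': 125}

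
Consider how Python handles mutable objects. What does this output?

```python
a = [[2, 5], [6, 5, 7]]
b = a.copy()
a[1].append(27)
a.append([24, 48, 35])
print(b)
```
[[2, 5], [6, 5, 7, 27]]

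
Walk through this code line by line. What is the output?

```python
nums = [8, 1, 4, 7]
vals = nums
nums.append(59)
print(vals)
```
[8, 1, 4, 7, 59]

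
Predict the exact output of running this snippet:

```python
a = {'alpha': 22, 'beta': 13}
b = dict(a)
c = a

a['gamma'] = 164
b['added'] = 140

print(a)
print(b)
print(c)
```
{'alpha': 22, 'beta': 13, 'gamma': 164}
{'alpha': 22, 'beta': 13, 'added': 140}
{'alpha': 22, 'beta': 13, 'gamma': 164}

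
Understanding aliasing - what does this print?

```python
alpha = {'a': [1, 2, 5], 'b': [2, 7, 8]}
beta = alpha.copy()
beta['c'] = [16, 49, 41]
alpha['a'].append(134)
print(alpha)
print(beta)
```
{'a': [1, 2, 5, 134], 'b': [2, 7, 8]}
{'a': [1, 2, 5, 134], 'b': [2, 7, 8], 'c': [16, 49, 41]}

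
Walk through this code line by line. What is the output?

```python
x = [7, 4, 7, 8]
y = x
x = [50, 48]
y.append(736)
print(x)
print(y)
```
[50, 48]
[7, 4, 7, 8, 736]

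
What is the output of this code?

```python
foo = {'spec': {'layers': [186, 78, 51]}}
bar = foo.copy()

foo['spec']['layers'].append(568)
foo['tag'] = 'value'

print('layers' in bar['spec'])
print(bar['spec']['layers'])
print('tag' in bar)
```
True
[186, 78, 51, 568]
False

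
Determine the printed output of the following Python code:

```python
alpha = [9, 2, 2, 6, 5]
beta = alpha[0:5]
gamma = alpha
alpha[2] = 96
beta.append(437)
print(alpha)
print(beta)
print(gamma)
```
[9, 2, 96, 6, 5]
[9, 2, 2, 6, 5, 437]
[9, 2, 96, 6, 5]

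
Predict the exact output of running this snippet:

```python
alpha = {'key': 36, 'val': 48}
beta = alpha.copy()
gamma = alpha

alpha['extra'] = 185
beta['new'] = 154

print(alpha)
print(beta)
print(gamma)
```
{'key': 36, 'val': 48, 'extra': 185}
{'key': 36, 'val': 48, 'new': 154}
{'key': 36, 'val': 48, 'extra': 185}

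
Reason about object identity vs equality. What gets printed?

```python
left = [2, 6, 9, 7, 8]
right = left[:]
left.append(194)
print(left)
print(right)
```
[2, 6, 9, 7, 8, 194]
[2, 6, 9, 7, 8]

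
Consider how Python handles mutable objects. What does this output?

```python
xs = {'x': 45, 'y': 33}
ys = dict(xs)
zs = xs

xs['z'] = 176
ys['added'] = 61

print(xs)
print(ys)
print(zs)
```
{'x': 45, 'y': 33, 'z': 176}
{'x': 45, 'y': 33, 'added': 61}
{'x': 45, 'y': 33, 'z': 176}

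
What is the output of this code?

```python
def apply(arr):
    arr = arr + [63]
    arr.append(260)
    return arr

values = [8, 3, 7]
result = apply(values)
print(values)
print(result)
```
[8, 3, 7]
[8, 3, 7, 63, 260]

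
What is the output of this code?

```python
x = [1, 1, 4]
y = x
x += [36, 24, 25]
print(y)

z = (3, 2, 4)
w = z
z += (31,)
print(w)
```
[1, 1, 4, 36, 24, 25]
(3, 2, 4)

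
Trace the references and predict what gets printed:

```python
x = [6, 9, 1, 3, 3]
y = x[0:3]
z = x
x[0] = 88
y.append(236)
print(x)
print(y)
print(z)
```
[88, 9, 1, 3, 3]
[6, 9, 1, 236]
[88, 9, 1, 3, 3]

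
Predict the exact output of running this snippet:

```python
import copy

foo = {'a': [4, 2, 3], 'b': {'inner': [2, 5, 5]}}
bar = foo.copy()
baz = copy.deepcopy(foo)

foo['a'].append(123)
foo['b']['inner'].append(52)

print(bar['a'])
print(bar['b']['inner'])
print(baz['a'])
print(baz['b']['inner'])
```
[4, 2, 3, 123]
[2, 5, 5, 52]
[4, 2, 3]
[2, 5, 5]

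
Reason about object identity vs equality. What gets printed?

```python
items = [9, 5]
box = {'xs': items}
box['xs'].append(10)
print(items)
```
[9, 5, 10]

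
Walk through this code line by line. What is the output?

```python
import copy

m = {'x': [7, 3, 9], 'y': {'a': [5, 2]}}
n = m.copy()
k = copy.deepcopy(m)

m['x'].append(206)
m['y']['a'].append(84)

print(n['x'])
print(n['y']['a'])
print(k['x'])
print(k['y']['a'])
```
[7, 3, 9, 206]
[5, 2, 84]
[7, 3, 9]
[5, 2]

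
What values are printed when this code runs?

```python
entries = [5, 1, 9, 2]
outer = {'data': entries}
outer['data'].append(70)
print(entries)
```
[5, 1, 9, 2, 70]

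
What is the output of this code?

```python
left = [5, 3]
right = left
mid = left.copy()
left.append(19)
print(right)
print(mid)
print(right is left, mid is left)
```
[5, 3, 19]
[5, 3]
True False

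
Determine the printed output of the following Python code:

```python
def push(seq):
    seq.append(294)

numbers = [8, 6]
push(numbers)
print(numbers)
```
[8, 6, 294]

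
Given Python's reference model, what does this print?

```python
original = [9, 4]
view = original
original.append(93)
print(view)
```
[9, 4, 93]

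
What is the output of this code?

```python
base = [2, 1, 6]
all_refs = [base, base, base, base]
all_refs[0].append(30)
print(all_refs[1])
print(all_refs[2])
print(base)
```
[2, 1, 6, 30]
[2, 1, 6, 30]
[2, 1, 6, 30]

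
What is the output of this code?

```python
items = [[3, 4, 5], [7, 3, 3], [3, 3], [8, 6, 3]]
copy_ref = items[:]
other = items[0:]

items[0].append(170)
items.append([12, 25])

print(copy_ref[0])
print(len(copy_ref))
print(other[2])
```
[3, 4, 5, 170]
4
[3, 3]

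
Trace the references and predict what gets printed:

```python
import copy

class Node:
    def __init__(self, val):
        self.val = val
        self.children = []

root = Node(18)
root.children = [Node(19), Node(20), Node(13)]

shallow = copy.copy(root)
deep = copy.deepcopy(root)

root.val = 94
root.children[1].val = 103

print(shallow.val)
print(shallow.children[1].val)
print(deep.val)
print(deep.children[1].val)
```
18
103
18
20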